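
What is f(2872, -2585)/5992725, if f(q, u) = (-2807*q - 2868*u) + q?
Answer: -645052/5992725 ≈ -0.10764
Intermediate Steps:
f(q, u) = -2868*u - 2806*q (f(q, u) = (-2868*u - 2807*q) + q = -2868*u - 2806*q)
f(2872, -2585)/5992725 = (-2868*(-2585) - 2806*2872)/5992725 = (7413780 - 8058832)*(1/5992725) = -645052*1/5992725 = -645052/5992725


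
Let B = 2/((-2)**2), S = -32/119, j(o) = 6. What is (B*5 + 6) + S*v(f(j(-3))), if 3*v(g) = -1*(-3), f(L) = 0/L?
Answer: 1959/238 ≈ 8.2311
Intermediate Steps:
f(L) = 0
S = -32/119 (S = -32*1/119 = -32/119 ≈ -0.26891)
B = 1/2 (B = 2/4 = 2*(1/4) = 1/2 ≈ 0.50000)
v(g) = 1 (v(g) = (-1*(-3))/3 = (1/3)*3 = 1)
(B*5 + 6) + S*v(f(j(-3))) = ((1/2)*5 + 6) - 32/119*1 = (5/2 + 6) - 32/119 = 17/2 - 32/119 = 1959/238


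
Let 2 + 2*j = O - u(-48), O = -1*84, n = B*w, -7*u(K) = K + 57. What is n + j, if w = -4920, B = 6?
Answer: -413873/14 ≈ -29562.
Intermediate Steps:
u(K) = -57/7 - K/7 (u(K) = -(K + 57)/7 = -(57 + K)/7 = -57/7 - K/7)
n = -29520 (n = 6*(-4920) = -29520)
O = -84
j = -593/14 (j = -1 + (-84 - (-57/7 - ⅐*(-48)))/2 = -1 + (-84 - (-57/7 + 48/7))/2 = -1 + (-84 - 1*(-9/7))/2 = -1 + (-84 + 9/7)/2 = -1 + (½)*(-579/7) = -1 - 579/14 = -593/14 ≈ -42.357)
n + j = -29520 - 593/14 = -413873/14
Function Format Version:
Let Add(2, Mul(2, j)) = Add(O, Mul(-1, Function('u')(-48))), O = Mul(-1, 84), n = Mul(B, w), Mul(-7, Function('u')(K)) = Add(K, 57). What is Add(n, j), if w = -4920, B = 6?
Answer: Rational(-413873, 14) ≈ -29562.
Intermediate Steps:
Function('u')(K) = Add(Rational(-57, 7), Mul(Rational(-1, 7), K)) (Function('u')(K) = Mul(Rational(-1, 7), Add(K, 57)) = Mul(Rational(-1, 7), Add(57, K)) = Add(Rational(-57, 7), Mul(Rational(-1, 7), K)))
n = -29520 (n = Mul(6, -4920) = -29520)
O = -84
j = Rational(-593, 14) (j = Add(-1, Mul(Rational(1, 2), Add(-84, Mul(-1, Add(Rational(-57, 7), Mul(Rational(-1, 7), -48)))))) = Add(-1, Mul(Rational(1, 2), Add(-84, Mul(-1, Add(Rational(-57, 7), Rational(48, 7)))))) = Add(-1, Mul(Rational(1, 2), Add(-84, Mul(-1, Rational(-9, 7))))) = Add(-1, Mul(Rational(1, 2), Add(-84, Rational(9, 7)))) = Add(-1, Mul(Rational(1, 2), Rational(-579, 7))) = Add(-1, Rational(-579, 14)) = Rational(-593, 14) ≈ -42.357)
Add(n, j) = Add(-29520, Rational(-593, 14)) = Rational(-413873, 14)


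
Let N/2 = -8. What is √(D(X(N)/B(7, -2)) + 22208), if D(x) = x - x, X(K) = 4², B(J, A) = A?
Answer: 8*√347 ≈ 149.02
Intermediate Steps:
N = -16 (N = 2*(-8) = -16)
X(K) = 16
D(x) = 0
√(D(X(N)/B(7, -2)) + 22208) = √(0 + 22208) = √22208 = 8*√347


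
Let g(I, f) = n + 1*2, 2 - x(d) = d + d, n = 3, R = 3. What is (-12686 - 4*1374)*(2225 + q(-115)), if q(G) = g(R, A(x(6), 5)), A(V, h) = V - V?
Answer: -40545860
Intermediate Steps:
x(d) = 2 - 2*d (x(d) = 2 - (d + d) = 2 - 2*d)
A(V, h) = 0
g(I, f) = 5 (g(I, f) = 3 + 1*2 = 3 + 2 = 5)
q(G) = 5
(-12686 - 4*1374)*(2225 + q(-115)) = (-12686 - 4*1374)*(2225 + 5) = (-12686 - 5496)*2230 = -18182*2230 = -40545860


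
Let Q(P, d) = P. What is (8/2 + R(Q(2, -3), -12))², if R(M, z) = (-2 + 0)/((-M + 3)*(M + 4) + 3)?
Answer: 1156/81 ≈ 14.272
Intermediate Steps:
R(M, z) = -2/(3 + (3 - M)*(4 + M)) (R(M, z) = -2/((3 - M)*(4 + M) + 3) = -2/(3 + (3 - M)*(4 + M)))
(8/2 + R(Q(2, -3), -12))² = (8/2 + 2/(-15 + 2 + 2²))² = (8*(½) + 2/(-15 + 2 + 4))² = (4 + 2/(-9))² = (4 + 2*(-⅑))² = (4 - 2/9)² = (34/9)² = 1156/81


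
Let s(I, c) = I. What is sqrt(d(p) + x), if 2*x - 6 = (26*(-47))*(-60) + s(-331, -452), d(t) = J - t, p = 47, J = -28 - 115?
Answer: sqrt(145230)/2 ≈ 190.55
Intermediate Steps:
J = -143
d(t) = -143 - t
x = 72995/2 (x = 3 + ((26*(-47))*(-60) - 331)/2 = 3 + (-1222*(-60) - 331)/2 = 3 + (73320 - 331)/2 = 3 + (1/2)*72989 = 3 + 72989/2 = 72995/2 ≈ 36498.)
sqrt(d(p) + x) = sqrt((-143 - 1*47) + 72995/2) = sqrt((-143 - 47) + 72995/2) = sqrt(-190 + 72995/2) = sqrt(72615/2) = sqrt(145230)/2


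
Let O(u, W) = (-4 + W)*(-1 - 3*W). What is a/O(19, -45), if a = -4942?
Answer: 353/469 ≈ 0.75267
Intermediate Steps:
O(u, W) = (-1 - 3*W)*(-4 + W) (O(u, W) = (-4 + W)*(-1 - 3*W) = (-1 - 3*W)*(-4 + W))
a/O(19, -45) = -4942/(4 - 3*(-45)² + 11*(-45)) = -4942/(4 - 3*2025 - 495) = -4942/(4 - 6075 - 495) = -4942/(-6566) = -4942*(-1/6566) = 353/469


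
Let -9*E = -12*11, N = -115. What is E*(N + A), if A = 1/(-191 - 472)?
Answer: -3354824/1989 ≈ -1686.7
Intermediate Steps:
A = -1/663 (A = 1/(-663) = -1/663 ≈ -0.0015083)
E = 44/3 (E = -(-4)*11/3 = -⅑*(-132) = 44/3 ≈ 14.667)
E*(N + A) = 44*(-115 - 1/663)/3 = (44/3)*(-76246/663) = -3354824/1989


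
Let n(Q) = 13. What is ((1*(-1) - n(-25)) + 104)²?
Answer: 8100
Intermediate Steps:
((1*(-1) - n(-25)) + 104)² = ((1*(-1) - 1*13) + 104)² = ((-1 - 13) + 104)² = (-14 + 104)² = 90² = 8100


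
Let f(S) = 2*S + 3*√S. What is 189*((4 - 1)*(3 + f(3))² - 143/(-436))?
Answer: 26725923/436 + 30618*√3 ≈ 1.1433e+5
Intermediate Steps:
189*((4 - 1)*(3 + f(3))² - 143/(-436)) = 189*((4 - 1)*(3 + (2*3 + 3*√3))² - 143/(-436)) = 189*(3*(3 + (6 + 3*√3))² - 143*(-1/436)) = 189*(3*(9 + 3*√3)² + 143/436) = 189*(143/436 + 3*(9 + 3*√3)²) = 27027/436 + 567*(9 + 3*√3)²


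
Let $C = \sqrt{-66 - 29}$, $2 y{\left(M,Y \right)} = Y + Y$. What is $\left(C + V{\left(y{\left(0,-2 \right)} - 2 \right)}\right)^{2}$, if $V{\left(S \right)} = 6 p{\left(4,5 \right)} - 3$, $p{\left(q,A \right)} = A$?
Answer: $\left(27 + i \sqrt{95}\right)^{2} \approx 634.0 + 526.33 i$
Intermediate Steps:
$y{\left(M,Y \right)} = Y$ ($y{\left(M,Y \right)} = \frac{Y + Y}{2} = \frac{2 Y}{2} = Y$)
$C = i \sqrt{95}$ ($C = \sqrt{-95} = i \sqrt{95} \approx 9.7468 i$)
$V{\left(S \right)} = 27$ ($V{\left(S \right)} = 6 \cdot 5 - 3 = 30 - 3 = 27$)
$\left(C + V{\left(y{\left(0,-2 \right)} - 2 \right)}\right)^{2} = \left(i \sqrt{95} + 27\right)^{2} = \left(27 + i \sqrt{95}\right)^{2}$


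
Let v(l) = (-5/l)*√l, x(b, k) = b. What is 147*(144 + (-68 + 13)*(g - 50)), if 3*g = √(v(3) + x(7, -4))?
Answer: 425418 - 2695*√(63 - 15*√3)/3 ≈ 4.1995e+5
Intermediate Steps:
v(l) = -5/√l
g = √(7 - 5*√3/3)/3 (g = √(-5*√3/3 + 7)/3 = √(7 - 5*√3/3)/3 ≈ 0.67604)
147*(144 + (-68 + 13)*(g - 50)) = 147*(144 + (-68 + 13)*(√(63 - 15*√3)/9 - 50)) = 147*(144 - 55*(-50 + √(63 - 15*√3)/9)) = 147*(144 + (2750 - 55*√(63 - 15*√3)/9)) = 147*(2894 - 55*√(63 - 15*√3)/9) = 425418 - 2695*√(63 - 15*√3)/3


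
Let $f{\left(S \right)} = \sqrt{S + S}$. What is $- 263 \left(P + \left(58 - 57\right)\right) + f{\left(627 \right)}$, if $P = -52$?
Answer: $13413 + \sqrt{1254} \approx 13448.0$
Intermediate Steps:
$f{\left(S \right)} = \sqrt{2} \sqrt{S}$ ($f{\left(S \right)} = \sqrt{2 S} = \sqrt{2} \sqrt{S}$)
$- 263 \left(P + \left(58 - 57\right)\right) + f{\left(627 \right)} = - 263 \left(-52 + \left(58 - 57\right)\right) + \sqrt{2} \sqrt{627} = - 263 \left(-52 + 1\right) + \sqrt{1254} = \left(-263\right) \left(-51\right) + \sqrt{1254} = 13413 + \sqrt{1254}$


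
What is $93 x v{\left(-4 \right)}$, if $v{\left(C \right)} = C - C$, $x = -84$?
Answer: $0$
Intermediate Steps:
$v{\left(C \right)} = 0$
$93 x v{\left(-4 \right)} = 93 \left(-84\right) 0 = \left(-7812\right) 0 = 0$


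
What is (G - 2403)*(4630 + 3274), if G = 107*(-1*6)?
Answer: -24067680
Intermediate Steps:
G = -642 (G = 107*(-6) = -642)
(G - 2403)*(4630 + 3274) = (-642 - 2403)*(4630 + 3274) = -3045*7904 = -24067680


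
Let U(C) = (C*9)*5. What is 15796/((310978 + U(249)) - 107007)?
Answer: 3949/53794 ≈ 0.073410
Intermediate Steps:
U(C) = 45*C (U(C) = (9*C)*5 = 45*C)
15796/((310978 + U(249)) - 107007) = 15796/((310978 + 45*249) - 107007) = 15796/((310978 + 11205) - 107007) = 15796/(322183 - 107007) = 15796/215176 = 15796*(1/215176) = 3949/53794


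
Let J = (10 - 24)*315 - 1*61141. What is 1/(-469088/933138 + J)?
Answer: -466569/30584299063 ≈ -1.5255e-5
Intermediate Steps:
J = -65551 (J = -14*315 - 61141 = -4410 - 61141 = -65551)
1/(-469088/933138 + J) = 1/(-469088/933138 - 65551) = 1/(-469088*1/933138 - 65551) = 1/(-234544/466569 - 65551) = 1/(-30584299063/466569) = -466569/30584299063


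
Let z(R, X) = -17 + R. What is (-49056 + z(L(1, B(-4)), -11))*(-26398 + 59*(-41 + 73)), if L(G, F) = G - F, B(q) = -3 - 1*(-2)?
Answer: 1202730210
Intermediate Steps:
B(q) = -1 (B(q) = -3 + 2 = -1)
(-49056 + z(L(1, B(-4)), -11))*(-26398 + 59*(-41 + 73)) = (-49056 + (-17 + (1 - 1*(-1))))*(-26398 + 59*(-41 + 73)) = (-49056 + (-17 + (1 + 1)))*(-26398 + 59*32) = (-49056 + (-17 + 2))*(-26398 + 1888) = (-49056 - 15)*(-24510) = -49071*(-24510) = 1202730210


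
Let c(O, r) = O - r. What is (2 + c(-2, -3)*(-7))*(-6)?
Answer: 30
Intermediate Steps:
(2 + c(-2, -3)*(-7))*(-6) = (2 + (-2 - 1*(-3))*(-7))*(-6) = (2 + (-2 + 3)*(-7))*(-6) = (2 + 1*(-7))*(-6) = (2 - 7)*(-6) = -5*(-6) = 30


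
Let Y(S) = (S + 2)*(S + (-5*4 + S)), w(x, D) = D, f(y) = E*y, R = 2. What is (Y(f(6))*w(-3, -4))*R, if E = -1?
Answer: -1024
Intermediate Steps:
f(y) = -y
Y(S) = (-20 + 2*S)*(2 + S) (Y(S) = (2 + S)*(S + (-20 + S)) = (2 + S)*(-20 + 2*S) = (-20 + 2*S)*(2 + S))
(Y(f(6))*w(-3, -4))*R = ((-40 - (-16)*6 + 2*(-1*6)²)*(-4))*2 = ((-40 - 16*(-6) + 2*(-6)²)*(-4))*2 = ((-40 + 96 + 2*36)*(-4))*2 = ((-40 + 96 + 72)*(-4))*2 = (128*(-4))*2 = -512*2 = -1024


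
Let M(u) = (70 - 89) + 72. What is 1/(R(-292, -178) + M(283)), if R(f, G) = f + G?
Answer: -1/417 ≈ -0.0023981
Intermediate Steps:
R(f, G) = G + f
M(u) = 53 (M(u) = -19 + 72 = 53)
1/(R(-292, -178) + M(283)) = 1/((-178 - 292) + 53) = 1/(-470 + 53) = 1/(-417) = -1/417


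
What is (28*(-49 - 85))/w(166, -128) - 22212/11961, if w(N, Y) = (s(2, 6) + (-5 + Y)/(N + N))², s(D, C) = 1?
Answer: -549719570660/52629729 ≈ -10445.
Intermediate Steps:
w(N, Y) = (1 + (-5 + Y)/(2*N))² (w(N, Y) = (1 + (-5 + Y)/(N + N))² = (1 + (-5 + Y)/((2*N)))² = (1 + (-5 + Y)*(1/(2*N)))² = (1 + (-5 + Y)/(2*N))²)
(28*(-49 - 85))/w(166, -128) - 22212/11961 = (28*(-49 - 85))/(((¼)*(-5 - 128 + 2*166)²/166²)) - 22212/11961 = (28*(-134))/(((¼)*(1/27556)*(-5 - 128 + 332)²)) - 22212*1/11961 = -3752/((¼)*(1/27556)*199²) - 2468/1329 = -3752/((¼)*(1/27556)*39601) - 2468/1329 = -3752/39601/110224 - 2468/1329 = -3752*110224/39601 - 2468/1329 = -413560448/39601 - 2468/1329 = -549719570660/52629729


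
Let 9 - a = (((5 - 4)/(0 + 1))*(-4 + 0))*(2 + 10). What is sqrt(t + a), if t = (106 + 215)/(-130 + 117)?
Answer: 2*sqrt(1365)/13 ≈ 5.6840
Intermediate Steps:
t = -321/13 (t = 321/(-13) = 321*(-1/13) = -321/13 ≈ -24.692)
a = 57 (a = 9 - ((5 - 4)/(0 + 1))*(-4 + 0)*(2 + 10) = 9 - (1/1)*(-4)*12 = 9 - (1*1)*(-4)*12 = 9 - 1*(-4)*12 = 9 - (-4)*12 = 9 - 1*(-48) = 9 + 48 = 57)
sqrt(t + a) = sqrt(-321/13 + 57) = sqrt(420/13) = 2*sqrt(1365)/13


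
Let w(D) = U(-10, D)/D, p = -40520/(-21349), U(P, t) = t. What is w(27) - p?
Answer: -19171/21349 ≈ -0.89798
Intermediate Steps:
p = 40520/21349 (p = -40520*(-1/21349) = 40520/21349 ≈ 1.8980)
w(D) = 1 (w(D) = D/D = 1)
w(27) - p = 1 - 1*40520/21349 = 1 - 40520/21349 = -19171/21349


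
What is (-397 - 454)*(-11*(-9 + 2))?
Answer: -65527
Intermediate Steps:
(-397 - 454)*(-11*(-9 + 2)) = -(-9361)*(-7) = -851*77 = -65527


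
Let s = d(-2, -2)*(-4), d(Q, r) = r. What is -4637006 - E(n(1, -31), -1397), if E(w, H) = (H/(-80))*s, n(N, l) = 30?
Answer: -46371457/10 ≈ -4.6371e+6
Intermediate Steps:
s = 8 (s = -2*(-4) = 8)
E(w, H) = -H/10 (E(w, H) = (H/(-80))*8 = (H*(-1/80))*8 = -H/80*8 = -H/10)
-4637006 - E(n(1, -31), -1397) = -4637006 - (-1)*(-1397)/10 = -4637006 - 1*1397/10 = -4637006 - 1397/10 = -46371457/10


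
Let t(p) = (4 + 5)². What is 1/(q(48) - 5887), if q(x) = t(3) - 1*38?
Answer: -1/5844 ≈ -0.00017112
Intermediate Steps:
t(p) = 81 (t(p) = 9² = 81)
q(x) = 43 (q(x) = 81 - 1*38 = 81 - 38 = 43)
1/(q(48) - 5887) = 1/(43 - 5887) = 1/(-5844) = -1/5844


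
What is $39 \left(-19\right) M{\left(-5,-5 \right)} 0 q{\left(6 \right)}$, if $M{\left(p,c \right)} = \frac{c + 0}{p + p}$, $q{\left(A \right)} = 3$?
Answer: $0$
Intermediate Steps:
$M{\left(p,c \right)} = \frac{c}{2 p}$
$39 \left(-19\right) M{\left(-5,-5 \right)} 0 q{\left(6 \right)} = 39 \left(-19\right) \frac{1}{2} \left(-5\right) \frac{1}{-5} \cdot 0 \cdot 3 = - 741 \cdot \frac{1}{2} \left(-5\right) \left(- \frac{1}{5}\right) 0 \cdot 3 = - 741 \cdot \frac{1}{2} \cdot 0 \cdot 3 = - 741 \cdot 0 \cdot 3 = \left(-741\right) 0 = 0$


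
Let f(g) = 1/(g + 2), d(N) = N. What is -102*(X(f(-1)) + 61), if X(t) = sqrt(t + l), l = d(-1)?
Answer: -6222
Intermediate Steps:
f(g) = 1/(2 + g)
l = -1
X(t) = sqrt(-1 + t) (X(t) = sqrt(t - 1) = sqrt(-1 + t))
-102*(X(f(-1)) + 61) = -102*(sqrt(-1 + 1/(2 - 1)) + 61) = -102*(sqrt(-1 + 1/1) + 61) = -102*(sqrt(-1 + 1) + 61) = -102*(sqrt(0) + 61) = -102*(0 + 61) = -102*61 = -6222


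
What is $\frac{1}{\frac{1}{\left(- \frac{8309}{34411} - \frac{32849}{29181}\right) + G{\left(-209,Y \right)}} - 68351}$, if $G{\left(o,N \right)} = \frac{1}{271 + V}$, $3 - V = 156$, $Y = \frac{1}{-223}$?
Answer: $- \frac{160990013033}{11003946870210721} \approx -1.463 \cdot 10^{-5}$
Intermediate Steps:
$Y = - \frac{1}{223} \approx -0.0044843$
$V = -153$ ($V = 3 - 156 = -153$)
$G{\left(o,N \right)} = \frac{1}{118}$ ($G{\left(o,N \right)} = \frac{1}{271 - 153} = \frac{1}{118}$)
$\frac{1}{\frac{1}{\left(- \frac{8309}{34411} - \frac{32849}{29181}\right) + G{\left(-209,Y \right)}} - 68351} = \frac{1}{\frac{1}{\left(- \frac{8309}{34411} - \frac{32849}{29181}\right) + \frac{1}{118}} - 68351} = \frac{1}{\frac{1}{- \frac{1372831868}{1004147391} + \frac{1}{118}} - 68351} = \frac{1}{\frac{1}{- \frac{160990013033}{118489392138}} - 68351} = \frac{1}{- \frac{118489392138}{160990013033} - 68351} = \frac{1}{- \frac{11003946870210721}{160990013033}} = - \frac{160990013033}{11003946870210721}$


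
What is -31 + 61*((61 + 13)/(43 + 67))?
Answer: 552/55 ≈ 10.036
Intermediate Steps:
-31 + 61*((61 + 13)/(43 + 67)) = -31 + 61*(74/110) = -31 + 61*(74*(1/110)) = -31 + 61*(37/55) = -31 + 2257/55 = 552/55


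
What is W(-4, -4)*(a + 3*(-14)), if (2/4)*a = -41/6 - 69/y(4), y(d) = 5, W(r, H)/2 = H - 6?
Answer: 4996/3 ≈ 1665.3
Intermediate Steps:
W(r, H) = -12 + 2*H (W(r, H) = 2*(H - 6) = 2*(-6 + H) = -12 + 2*H)
a = -619/15 (a = 2*(-41/6 - 69/5) = 2*(-619/30) = -619/15 ≈ -41.267)
W(-4, -4)*(a + 3*(-14)) = (-12 + 2*(-4))*(-619/15 + 3*(-14)) = (-12 - 8)*(-619/15 - 42) = -20*(-1249/15) = 4996/3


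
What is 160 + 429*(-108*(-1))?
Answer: 46492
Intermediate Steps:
160 + 429*(-108*(-1)) = 160 + 429*108 = 160 + 46332 = 46492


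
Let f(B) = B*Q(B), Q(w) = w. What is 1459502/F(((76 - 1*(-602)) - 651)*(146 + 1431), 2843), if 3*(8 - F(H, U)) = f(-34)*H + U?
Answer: -4378506/49224143 ≈ -0.088950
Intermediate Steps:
f(B) = B**2 (f(B) = B*B = B**2)
F(H, U) = 8 - 1156*H/3 - U/3 (F(H, U) = 8 - ((-34)**2*H + U)/3 = 8 - (1156*H + U)/3 = 8 - (U + 1156*H)/3 = 8 + (-1156*H/3 - U/3) = 8 - 1156*H/3 - U/3)
1459502/F(((76 - 1*(-602)) - 651)*(146 + 1431), 2843) = 1459502/(8 - 1156*((76 - 1*(-602)) - 651)*(146 + 1431)/3 - 1/3*2843) = 1459502/(8 - 1156*((76 + 602) - 651)*1577/3 - 2843/3) = 1459502/(8 - 1156*(678 - 651)*1577/3 - 2843/3) = 1459502/(8 - 10404*1577 - 2843/3) = 1459502/(8 - 1156/3*42579 - 2843/3) = 1459502/(8 - 16407108 - 2843/3) = 1459502/(-49224143/3) = 1459502*(-3/49224143) = -4378506/49224143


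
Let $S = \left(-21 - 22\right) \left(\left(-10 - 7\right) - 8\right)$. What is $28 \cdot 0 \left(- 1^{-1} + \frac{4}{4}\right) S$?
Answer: $0$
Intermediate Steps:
$S = 1075$ ($S = - 43 \left(\left(-10 - 7\right) - 8\right) = - 43 \left(-17 - 8\right) = \left(-43\right) \left(-25\right) = 1075$)
$28 \cdot 0 \left(- 1^{-1} + \frac{4}{4}\right) S = 28 \cdot 0 \left(- 1^{-1} + \frac{4}{4}\right) 1075 = 28 \cdot 0 \left(\left(-1\right) 1 + 4 \cdot \frac{1}{4}\right) 1075 = 28 \cdot 0 \left(-1 + 1\right) 1075 = 28 \cdot 0 \cdot 0 \cdot 1075 = 28 \cdot 0 \cdot 1075 = 0 \cdot 1075 = 0$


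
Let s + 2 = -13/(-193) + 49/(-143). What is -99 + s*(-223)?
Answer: 11271207/27599 ≈ 408.39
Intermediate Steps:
s = -62796/27599 (s = -2 + (-13/(-193) + 49/(-143)) = -2 + (-13*(-1/193) + 49*(-1/143)) = -2 + (13/193 - 49/143) = -2 - 7598/27599 = -62796/27599 ≈ -2.2753)
-99 + s*(-223) = -99 - 62796/27599*(-223) = -99 + 14003508/27599 = 11271207/27599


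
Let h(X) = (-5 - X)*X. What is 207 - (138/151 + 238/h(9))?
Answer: 282638/1359 ≈ 207.98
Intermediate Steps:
h(X) = X*(-5 - X)
207 - (138/151 + 238/h(9)) = 207 - (138/151 + 238/((-1*9*(5 + 9)))) = 207 - (138*(1/151) + 238/((-1*9*14))) = 207 - (138/151 + 238/(-126)) = 207 - (138/151 + 238*(-1/126)) = 207 - (138/151 - 17/9) = 207 - 1*(-1325/1359) = 207 + 1325/1359 = 282638/1359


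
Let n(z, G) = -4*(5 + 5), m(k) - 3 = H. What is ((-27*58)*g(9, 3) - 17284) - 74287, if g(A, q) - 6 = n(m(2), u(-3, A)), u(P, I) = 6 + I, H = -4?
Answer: -38327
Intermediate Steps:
m(k) = -1 (m(k) = 3 - 4 = -1)
n(z, G) = -40 (n(z, G) = -4*10 = -40)
g(A, q) = -34 (g(A, q) = 6 - 40 = -34)
((-27*58)*g(9, 3) - 17284) - 74287 = (-27*58*(-34) - 17284) - 74287 = (-1566*(-34) - 17284) - 74287 = (53244 - 17284) - 74287 = 35960 - 74287 = -38327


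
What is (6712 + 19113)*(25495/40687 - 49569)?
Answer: -52083560636600/40687 ≈ -1.2801e+9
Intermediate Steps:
(6712 + 19113)*(25495/40687 - 49569) = 25825*(25495*(1/40687) - 49569) = 25825*(25495/40687 - 49569) = 25825*(-2016788408/40687) = -52083560636600/40687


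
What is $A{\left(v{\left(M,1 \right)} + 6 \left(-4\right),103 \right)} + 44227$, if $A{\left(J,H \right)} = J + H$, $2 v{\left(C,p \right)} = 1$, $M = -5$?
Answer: $\frac{88613}{2} \approx 44307.0$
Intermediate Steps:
$v{\left(C,p \right)} = \frac{1}{2}$ ($v{\left(C,p \right)} = \frac{1}{2} \cdot 1 = \frac{1}{2}$)
$A{\left(J,H \right)} = H + J$
$A{\left(v{\left(M,1 \right)} + 6 \left(-4\right),103 \right)} + 44227 = \left(103 + \left(\frac{1}{2} + 6 \left(-4\right)\right)\right) + 44227 = \left(103 + \left(\frac{1}{2} - 24\right)\right) + 44227 = \left(103 - \frac{47}{2}\right) + 44227 = \frac{159}{2} + 44227 = \frac{88613}{2}$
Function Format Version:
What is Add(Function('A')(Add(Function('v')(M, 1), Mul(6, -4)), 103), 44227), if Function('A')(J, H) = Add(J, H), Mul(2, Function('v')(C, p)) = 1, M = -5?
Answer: Rational(88613, 2) ≈ 44307.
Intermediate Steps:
Function('v')(C, p) = Rational(1, 2) (Function('v')(C, p) = Mul(Rational(1, 2), 1) = Rational(1, 2))
Function('A')(J, H) = Add(H, J)
Add(Function('A')(Add(Function('v')(M, 1), Mul(6, -4)), 103), 44227) = Add(Add(103, Add(Rational(1, 2), Mul(6, -4))), 44227) = Add(Add(103, Add(Rational(1, 2), -24)), 44227) = Add(Add(103, Rational(-47, 2)), 44227) = Add(Rational(159, 2), 44227) = Rational(88613, 2)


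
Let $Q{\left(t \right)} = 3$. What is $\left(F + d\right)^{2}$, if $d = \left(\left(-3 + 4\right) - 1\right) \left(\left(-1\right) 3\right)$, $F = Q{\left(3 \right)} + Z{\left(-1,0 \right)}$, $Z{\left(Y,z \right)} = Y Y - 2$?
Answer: $4$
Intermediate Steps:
$Z{\left(Y,z \right)} = -2 + Y^{2}$ ($Z{\left(Y,z \right)} = Y^{2} - 2 = -2 + Y^{2}$)
$F = 2$ ($F = 3 - \left(2 - \left(-1\right)^{2}\right) = 3 + \left(-2 + 1\right) = 3 - 1 = 2$)
$d = 0$ ($d = \left(1 - 1\right) \left(-3\right) = 0 \left(-3\right) = 0$)
$\left(F + d\right)^{2} = \left(2 + 0\right)^{2} = 2^{2} = 4$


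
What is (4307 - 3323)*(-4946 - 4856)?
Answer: -9645168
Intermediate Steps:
(4307 - 3323)*(-4946 - 4856) = 984*(-9802) = -9645168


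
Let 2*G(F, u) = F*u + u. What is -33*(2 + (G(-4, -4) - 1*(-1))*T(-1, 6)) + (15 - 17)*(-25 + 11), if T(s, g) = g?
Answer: -1424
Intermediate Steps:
G(F, u) = u/2 + F*u/2 (G(F, u) = (F*u + u)/2 = (u + F*u)/2 = u/2 + F*u/2)
-33*(2 + (G(-4, -4) - 1*(-1))*T(-1, 6)) + (15 - 17)*(-25 + 11) = -33*(2 + ((½)*(-4)*(1 - 4) - 1*(-1))*6) + (15 - 17)*(-25 + 11) = -33*(2 + ((½)*(-4)*(-3) + 1)*6) - 2*(-14) = -33*(2 + (6 + 1)*6) + 28 = -33*(2 + 7*6) + 28 = -33*(2 + 42) + 28 = -33*44 + 28 = -1452 + 28 = -1424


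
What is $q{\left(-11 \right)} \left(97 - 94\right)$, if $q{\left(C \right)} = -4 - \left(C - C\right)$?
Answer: $-12$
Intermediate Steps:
$q{\left(C \right)} = -4$ ($q{\left(C \right)} = -4 - 0 = -4 + 0 = -4$)
$q{\left(-11 \right)} \left(97 - 94\right) = - 4 \left(97 - 94\right) = \left(-4\right) 3 = -12$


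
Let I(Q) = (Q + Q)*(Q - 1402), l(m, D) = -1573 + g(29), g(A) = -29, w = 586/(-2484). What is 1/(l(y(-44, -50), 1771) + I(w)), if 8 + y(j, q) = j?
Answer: -771282/725311703 ≈ -0.0010634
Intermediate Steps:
y(j, q) = -8 + j
w = -293/1242 (w = 586*(-1/2484) = -293/1242 ≈ -0.23591)
l(m, D) = -1602 (l(m, D) = -1573 - 29 = -1602)
I(Q) = 2*Q*(-1402 + Q) (I(Q) = (2*Q)*(-1402 + Q) = 2*Q*(-1402 + Q))
1/(l(y(-44, -50), 1771) + I(w)) = 1/(-1602 + 2*(-293/1242)*(-1402 - 293/1242)) = 1/(-1602 + 2*(-293/1242)*(-1741577/1242)) = 1/(-1602 + 510282061/771282) = 1/(-725311703/771282) = -771282/725311703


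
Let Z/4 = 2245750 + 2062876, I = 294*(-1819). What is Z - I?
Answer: 17769290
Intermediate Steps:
I = -534786
Z = 17234504 (Z = 4*(2245750 + 2062876) = 4*4308626 = 17234504)
Z - I = 17234504 - 1*(-534786) = 17234504 + 534786 = 17769290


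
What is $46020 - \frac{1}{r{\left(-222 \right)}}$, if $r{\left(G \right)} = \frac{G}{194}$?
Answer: $\frac{5108317}{111} \approx 46021.0$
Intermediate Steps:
$r{\left(G \right)} = \frac{G}{194}$ ($r{\left(G \right)} = G \frac{1}{194} = \frac{G}{194}$)
$46020 - \frac{1}{r{\left(-222 \right)}} = 46020 - \frac{1}{\frac{1}{194} \left(-222\right)} = 46020 - \frac{1}{- \frac{111}{97}} = 46020 - - \frac{97}{111} = 46020 + \frac{97}{111} = \frac{5108317}{111}$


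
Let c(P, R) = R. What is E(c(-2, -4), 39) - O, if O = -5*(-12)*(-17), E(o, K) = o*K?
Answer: 864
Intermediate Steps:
E(o, K) = K*o
O = -1020 (O = 60*(-17) = -1020)
E(c(-2, -4), 39) - O = 39*(-4) - 1*(-1020) = -156 + 1020 = 864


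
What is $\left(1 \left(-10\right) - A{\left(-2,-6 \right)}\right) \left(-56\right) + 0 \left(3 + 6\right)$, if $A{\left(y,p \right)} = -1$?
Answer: $504$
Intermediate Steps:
$\left(1 \left(-10\right) - A{\left(-2,-6 \right)}\right) \left(-56\right) + 0 \left(3 + 6\right) = \left(1 \left(-10\right) - -1\right) \left(-56\right) + 0 \left(3 + 6\right) = \left(-10 + 1\right) \left(-56\right) + 0 \cdot 9 = \left(-9\right) \left(-56\right) + 0 = 504 + 0 = 504$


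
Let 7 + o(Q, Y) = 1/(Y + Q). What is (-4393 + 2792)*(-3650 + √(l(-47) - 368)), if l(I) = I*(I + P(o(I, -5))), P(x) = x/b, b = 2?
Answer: 5843650 - 1601*√5424094/52 ≈ 5.7719e+6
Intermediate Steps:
o(Q, Y) = -7 + 1/(Q + Y) (o(Q, Y) = -7 + 1/(Y + Q) = -7 + 1/(Q + Y))
P(x) = x/2
l(I) = I*(I + (36 - 7*I)/(2*(-5 + I))) (l(I) = I*(I + ((1 - 7*I - 7*(-5))/(I - 5))/2) = I*(I + ((1 - 7*I + 35)/(-5 + I))/2) = I*(I + ((36 - 7*I)/(-5 + I))/2) = I*(I + (36 - 7*I)/(2*(-5 + I))))
(-4393 + 2792)*(-3650 + √(l(-47) - 368)) = (-4393 + 2792)*(-3650 + √((½)*(-47)*(36 - 17*(-47) + 2*(-47)²)/(-5 - 47) - 368)) = -1601*(-3650 + √((½)*(-47)*(36 + 799 + 2*2209)/(-52) - 368)) = -1601*(-3650 + √((½)*(-47)*(-1/52)*(36 + 799 + 4418) - 368)) = -1601*(-3650 + √((½)*(-47)*(-1/52)*5253 - 368)) = -1601*(-3650 + √(246891/104 - 368)) = -1601*(-3650 + √(208619/104)) = -1601*(-3650 + √5424094/52) = 5843650 - 1601*√5424094/52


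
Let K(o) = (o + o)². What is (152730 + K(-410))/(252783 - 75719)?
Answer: 412565/88532 ≈ 4.6601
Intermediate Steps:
K(o) = 4*o² (K(o) = (2*o)² = 4*o²)
(152730 + K(-410))/(252783 - 75719) = (152730 + 4*(-410)²)/(252783 - 75719) = (152730 + 4*168100)/177064 = (152730 + 672400)*(1/177064) = 825130*(1/177064) = 412565/88532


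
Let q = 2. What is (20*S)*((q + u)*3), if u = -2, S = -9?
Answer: 0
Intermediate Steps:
(20*S)*((q + u)*3) = (20*(-9))*((2 - 2)*3) = -0*3 = -180*0 = 0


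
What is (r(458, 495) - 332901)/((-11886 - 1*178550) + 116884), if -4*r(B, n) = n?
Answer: 1332099/294208 ≈ 4.5277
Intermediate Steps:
r(B, n) = -n/4
(r(458, 495) - 332901)/((-11886 - 1*178550) + 116884) = (-¼*495 - 332901)/((-11886 - 1*178550) + 116884) = (-495/4 - 332901)/((-11886 - 178550) + 116884) = -1332099/(4*(-190436 + 116884)) = -1332099/4/(-73552) = -1332099/4*(-1/73552) = 1332099/294208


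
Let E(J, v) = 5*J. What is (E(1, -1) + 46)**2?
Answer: 2601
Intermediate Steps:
(E(1, -1) + 46)**2 = (5*1 + 46)**2 = (5 + 46)**2 = 51**2 = 2601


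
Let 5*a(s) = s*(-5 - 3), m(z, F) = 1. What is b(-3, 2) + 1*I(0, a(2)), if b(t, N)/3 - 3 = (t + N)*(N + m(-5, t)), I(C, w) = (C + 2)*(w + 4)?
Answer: 8/5 ≈ 1.6000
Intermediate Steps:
a(s) = -8*s/5 (a(s) = (s*(-5 - 3))/5 = (s*(-8))/5 = (-8*s)/5 = -8*s/5)
I(C, w) = (2 + C)*(4 + w)
b(t, N) = 9 + 3*(1 + N)*(N + t) (b(t, N) = 9 + 3*((t + N)*(N + 1)) = 9 + 3*((N + t)*(1 + N)) = 9 + 3*((1 + N)*(N + t)) = 9 + 3*(1 + N)*(N + t))
b(-3, 2) + 1*I(0, a(2)) = (9 + 3*2 + 3*(-3) + 3*2² + 3*2*(-3)) + 1*(8 + 2*(-8/5*2) + 4*0 + 0*(-8/5*2)) = (9 + 6 - 9 + 3*4 - 18) + 1*(8 + 2*(-16/5) + 0 + 0*(-16/5)) = (9 + 6 - 9 + 12 - 18) + 1*(8 - 32/5 + 0 + 0) = 0 + 1*(8/5) = 0 + 8/5 = 8/5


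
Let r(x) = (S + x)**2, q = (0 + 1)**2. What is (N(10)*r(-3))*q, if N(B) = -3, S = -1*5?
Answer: -192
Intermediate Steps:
S = -5
q = 1 (q = 1**2 = 1)
r(x) = (-5 + x)**2
(N(10)*r(-3))*q = -3*(-5 - 3)**2*1 = -3*(-8)**2*1 = -3*64*1 = -192*1 = -192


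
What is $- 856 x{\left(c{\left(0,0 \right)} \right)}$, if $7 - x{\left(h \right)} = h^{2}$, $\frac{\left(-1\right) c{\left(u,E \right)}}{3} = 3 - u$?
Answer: $63344$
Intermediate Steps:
$c{\left(u,E \right)} = -9 + 3 u$ ($c{\left(u,E \right)} = - 3 \left(3 - u\right) = -9 + 3 u$)
$x{\left(h \right)} = 7 - h^{2}$
$- 856 x{\left(c{\left(0,0 \right)} \right)} = - 856 \left(7 - \left(-9 + 3 \cdot 0\right)^{2}\right) = - 856 \left(7 - \left(-9 + 0\right)^{2}\right) = - 856 \left(7 - \left(-9\right)^{2}\right) = - 856 \left(7 - 81\right) = \left(-856\right) \left(-74\right) = 63344$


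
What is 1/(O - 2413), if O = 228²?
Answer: 1/49571 ≈ 2.0173e-5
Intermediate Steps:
O = 51984
1/(O - 2413) = 1/(51984 - 2413) = 1/49571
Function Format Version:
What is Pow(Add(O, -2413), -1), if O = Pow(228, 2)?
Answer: Rational(1, 49571) ≈ 2.0173e-5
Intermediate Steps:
O = 51984
Pow(Add(O, -2413), -1) = Pow(Add(51984, -2413), -1) = Pow(49571, -1) = Rational(1, 49571)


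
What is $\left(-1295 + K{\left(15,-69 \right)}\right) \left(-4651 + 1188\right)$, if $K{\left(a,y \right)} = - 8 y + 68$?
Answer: $2337525$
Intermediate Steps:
$K{\left(a,y \right)} = 68 - 8 y$
$\left(-1295 + K{\left(15,-69 \right)}\right) \left(-4651 + 1188\right) = \left(-1295 + \left(68 - -552\right)\right) \left(-4651 + 1188\right) = \left(-1295 + \left(68 + 552\right)\right) \left(-3463\right) = \left(-1295 + 620\right) \left(-3463\right) = \left(-675\right) \left(-3463\right) = 2337525$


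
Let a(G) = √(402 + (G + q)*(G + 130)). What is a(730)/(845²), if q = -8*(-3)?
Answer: √648842/714025 ≈ 0.0011281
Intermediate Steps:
q = 24
a(G) = √(402 + (24 + G)*(130 + G)) (a(G) = √(402 + (G + 24)*(G + 130)) = √(402 + (24 + G)*(130 + G)))
a(730)/(845²) = √(3522 + 730² + 154*730)/(845²) = √(3522 + 532900 + 112420)/714025 = √648842*(1/714025) = √648842/714025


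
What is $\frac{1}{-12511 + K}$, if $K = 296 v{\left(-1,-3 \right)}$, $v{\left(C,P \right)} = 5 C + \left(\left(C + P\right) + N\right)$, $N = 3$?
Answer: $- \frac{1}{14287} \approx -6.9994 \cdot 10^{-5}$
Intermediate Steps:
$v{\left(C,P \right)} = 3 + P + 6 C$ ($v{\left(C,P \right)} = 5 C + \left(\left(C + P\right) + 3\right) = 5 C + \left(3 + C + P\right) = 3 + P + 6 C$)
$K = -1776$ ($K = 296 \left(3 - 3 + 6 \left(-1\right)\right) = 296 \left(3 - 3 - 6\right) = 296 \left(-6\right) = -1776$)
$\frac{1}{-12511 + K} = \frac{1}{-12511 - 1776} = \frac{1}{-14287} = - \frac{1}{14287}$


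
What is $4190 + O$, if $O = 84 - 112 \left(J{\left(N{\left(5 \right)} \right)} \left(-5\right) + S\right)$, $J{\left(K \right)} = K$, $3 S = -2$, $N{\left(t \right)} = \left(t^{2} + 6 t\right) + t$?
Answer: $\frac{113846}{3} \approx 37949.0$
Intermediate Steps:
$N{\left(t \right)} = t^{2} + 7 t$
$S = - \frac{2}{3}$ ($S = \frac{1}{3} \left(-2\right) = - \frac{2}{3} \approx -0.66667$)
$O = \frac{101276}{3}$ ($O = 84 - 112 \left(5 \left(7 + 5\right) \left(-5\right) - \frac{2}{3}\right) = 84 - 112 \left(5 \cdot 12 \left(-5\right) - \frac{2}{3}\right) = 84 - 112 \left(60 \left(-5\right) - \frac{2}{3}\right) = 84 - 112 \left(-300 - \frac{2}{3}\right) = 84 - - \frac{101024}{3} = 84 + \frac{101024}{3} = \frac{101276}{3} \approx 33759.0$)
$4190 + O = 4190 + \frac{101276}{3} = \frac{113846}{3}$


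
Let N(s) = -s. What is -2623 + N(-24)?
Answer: -2599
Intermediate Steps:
-2623 + N(-24) = -2623 - 1*(-24) = -2623 + 24 = -2599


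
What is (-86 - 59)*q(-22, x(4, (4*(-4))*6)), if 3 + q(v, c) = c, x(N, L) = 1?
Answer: 290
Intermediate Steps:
q(v, c) = -3 + c
(-86 - 59)*q(-22, x(4, (4*(-4))*6)) = (-86 - 59)*(-3 + 1) = -145*(-2) = 290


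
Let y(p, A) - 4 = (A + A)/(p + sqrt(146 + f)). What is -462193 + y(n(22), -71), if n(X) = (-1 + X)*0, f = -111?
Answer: -462189 - 142*sqrt(35)/35 ≈ -4.6221e+5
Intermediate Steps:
n(X) = 0
y(p, A) = 4 + 2*A/(p + sqrt(35)) (y(p, A) = 4 + (A + A)/(p + sqrt(146 - 111)) = 4 + (2*A)/(p + sqrt(35)) = 4 + 2*A/(p + sqrt(35)))
-462193 + y(n(22), -71) = -462193 + 2*(-71 + 2*0 + 2*sqrt(35))/(0 + sqrt(35)) = -462193 + 2*(-71 + 0 + 2*sqrt(35))/(sqrt(35)) = -462193 + 2*(sqrt(35)/35)*(-71 + 2*sqrt(35)) = -462193 + 2*sqrt(35)*(-71 + 2*sqrt(35))/35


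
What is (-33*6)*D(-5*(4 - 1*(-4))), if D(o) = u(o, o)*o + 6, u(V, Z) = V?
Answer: -317988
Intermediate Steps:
D(o) = 6 + o² (D(o) = o*o + 6 = o² + 6 = 6 + o²)
(-33*6)*D(-5*(4 - 1*(-4))) = (-33*6)*(6 + (-5*(4 - 1*(-4)))²) = -198*(6 + (-5*(4 + 4))²) = -198*(6 + (-5*8)²) = -198*(6 + (-40)²) = -198*(6 + 1600) = -198*1606 = -317988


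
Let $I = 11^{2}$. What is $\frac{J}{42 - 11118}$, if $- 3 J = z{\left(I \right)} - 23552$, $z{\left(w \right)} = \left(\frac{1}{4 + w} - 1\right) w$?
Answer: $- \frac{739751}{1038375} \approx -0.71241$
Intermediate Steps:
$I = 121$
$z{\left(w \right)} = w \left(-1 + \frac{1}{4 + w}\right)$ ($z{\left(w \right)} = \left(-1 + \frac{1}{4 + w}\right) w = w \left(-1 + \frac{1}{4 + w}\right)$)
$J = \frac{2959004}{375}$ ($J = - \frac{\left(-1\right) 121 \frac{1}{4 + 121} \left(3 + 121\right) - 23552}{3} = - \frac{\left(-1\right) 121 \cdot \frac{1}{125} \cdot 124 - 23552}{3} = - \frac{- \frac{15004}{125} - 23552}{3} = \left(- \frac{1}{3}\right) \left(- \frac{2959004}{125}\right) = \frac{2959004}{375} \approx 7890.7$)
$\frac{J}{42 - 11118} = \frac{2959004}{375 \left(42 - 11118\right)} = \frac{2959004}{375 \left(-11076\right)} = \frac{2959004}{375} \left(- \frac{1}{11076}\right) = - \frac{739751}{1038375}$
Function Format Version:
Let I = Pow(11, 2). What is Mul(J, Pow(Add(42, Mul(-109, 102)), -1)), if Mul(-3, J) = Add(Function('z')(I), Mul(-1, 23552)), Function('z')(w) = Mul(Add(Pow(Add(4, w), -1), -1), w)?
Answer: Rational(-739751, 1038375) ≈ -0.71241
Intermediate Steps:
I = 121
Function('z')(w) = Mul(w, Add(-1, Pow(Add(4, w), -1))) (Function('z')(w) = Mul(Add(-1, Pow(Add(4, w), -1)), w) = Mul(w, Add(-1, Pow(Add(4, w), -1))))
J = Rational(2959004, 375) (J = Mul(Rational(-1, 3), Add(Mul(-1, 121, Pow(Add(4, 121), -1), Add(3, 121)), Mul(-1, 23552))) = Mul(Rational(-1, 3), Add(Mul(-1, 121, Pow(125, -1), 124), -23552)) = Mul(Rational(-1, 3), Add(Mul(-1, 121, Rational(1, 125), 124), -23552)) = Mul(Rational(-1, 3), Add(Rational(-15004, 125), -23552)) = Mul(Rational(-1, 3), Rational(-2959004, 125)) = Rational(2959004, 375) ≈ 7890.7)
Mul(J, Pow(Add(42, Mul(-109, 102)), -1)) = Mul(Rational(2959004, 375), Pow(Add(42, Mul(-109, 102)), -1)) = Mul(Rational(2959004, 375), Pow(Add(42, -11118), -1)) = Mul(Rational(2959004, 375), Pow(-11076, -1)) = Mul(Rational(2959004, 375), Rational(-1, 11076)) = Rational(-739751, 1038375)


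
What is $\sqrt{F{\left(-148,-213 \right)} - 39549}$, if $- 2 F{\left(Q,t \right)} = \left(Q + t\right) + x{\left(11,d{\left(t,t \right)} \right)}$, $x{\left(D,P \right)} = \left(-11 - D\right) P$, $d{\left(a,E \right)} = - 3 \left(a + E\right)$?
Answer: $\frac{i \sqrt{101242}}{2} \approx 159.09 i$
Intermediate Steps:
$d{\left(a,E \right)} = - 3 E - 3 a$ ($d{\left(a,E \right)} = - 3 \left(E + a\right) = - 3 E - 3 a$)
$x{\left(D,P \right)} = P \left(-11 - D\right)$
$F{\left(Q,t \right)} = - \frac{133 t}{2} - \frac{Q}{2}$ ($F{\left(Q,t \right)} = - \frac{\left(Q + t\right) - \left(- 3 t - 3 t\right) \left(11 + 11\right)}{2} = - \frac{\left(Q + t\right) - - 6 t 22}{2} = - \frac{\left(Q + t\right) + 132 t}{2} = - \frac{Q + 133 t}{2} = - \frac{133 t}{2} - \frac{Q}{2}$)
$\sqrt{F{\left(-148,-213 \right)} - 39549} = \sqrt{\left(\left(- \frac{133}{2}\right) \left(-213\right) - -74\right) - 39549} = \sqrt{\left(\frac{28329}{2} + 74\right) - 39549} = \sqrt{\frac{28477}{2} - 39549} = \sqrt{- \frac{50621}{2}} = \frac{i \sqrt{101242}}{2}$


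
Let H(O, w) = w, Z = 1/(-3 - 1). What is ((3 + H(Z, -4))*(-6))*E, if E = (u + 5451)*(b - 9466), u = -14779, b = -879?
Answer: 578988960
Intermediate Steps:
Z = -¼ (Z = 1/(-4) = -¼ ≈ -0.25000)
E = 96498160 (E = (-14779 + 5451)*(-879 - 9466) = -9328*(-10345) = 96498160)
((3 + H(Z, -4))*(-6))*E = ((3 - 4)*(-6))*96498160 = -1*(-6)*96498160 = 6*96498160 = 578988960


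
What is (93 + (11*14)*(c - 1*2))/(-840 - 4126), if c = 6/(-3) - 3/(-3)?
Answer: 369/4966 ≈ 0.074305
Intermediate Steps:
c = -1 (c = 6*(-1/3) - 3*(-1/3) = -2 + 1 = -1)
(93 + (11*14)*(c - 1*2))/(-840 - 4126) = (93 + (11*14)*(-1 - 1*2))/(-840 - 4126) = (93 + 154*(-1 - 2))/(-4966) = (93 + 154*(-3))*(-1/4966) = (93 - 462)*(-1/4966) = -369*(-1/4966) = 369/4966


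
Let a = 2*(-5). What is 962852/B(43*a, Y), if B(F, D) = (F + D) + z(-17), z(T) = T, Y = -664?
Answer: -87532/101 ≈ -866.65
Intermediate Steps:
a = -10
B(F, D) = -17 + D + F (B(F, D) = (F + D) - 17 = (D + F) - 17 = -17 + D + F)
962852/B(43*a, Y) = 962852/(-17 - 664 + 43*(-10)) = 962852/(-17 - 664 - 430) = 962852/(-1111) = 962852*(-1/1111) = -87532/101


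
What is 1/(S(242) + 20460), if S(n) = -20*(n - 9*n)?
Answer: 1/59180 ≈ 1.6898e-5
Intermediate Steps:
S(n) = 160*n (S(n) = -(-160)*n = 160*n)
1/(S(242) + 20460) = 1/(160*242 + 20460) = 1/(38720 + 20460) = 1/59180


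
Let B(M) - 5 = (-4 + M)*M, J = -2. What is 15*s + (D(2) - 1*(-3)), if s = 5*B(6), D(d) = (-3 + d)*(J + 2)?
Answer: 1278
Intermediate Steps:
D(d) = 0 (D(d) = (-3 + d)*(-2 + 2) = (-3 + d)*0 = 0)
B(M) = 5 + M*(-4 + M) (B(M) = 5 + (-4 + M)*M = 5 + M*(-4 + M))
s = 85 (s = 5*(5 + 6² - 4*6) = 5*(5 + 36 - 24) = 5*17 = 85)
15*s + (D(2) - 1*(-3)) = 15*85 + (0 - 1*(-3)) = 1275 + (0 + 3) = 1275 + 3 = 1278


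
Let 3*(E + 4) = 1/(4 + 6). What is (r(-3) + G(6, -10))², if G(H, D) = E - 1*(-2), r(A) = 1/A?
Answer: 529/100 ≈ 5.2900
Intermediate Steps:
E = -119/30 (E = -4 + 1/(3*(4 + 6)) = -4 + (⅓)/10 = -4 + (⅓)*(⅒) = -4 + 1/30 = -119/30 ≈ -3.9667)
G(H, D) = -59/30 (G(H, D) = -119/30 - 1*(-2) = -119/30 + 2 = -59/30)
(r(-3) + G(6, -10))² = (1/(-3) - 59/30)² = (-⅓ - 59/30)² = (-23/10)² = 529/100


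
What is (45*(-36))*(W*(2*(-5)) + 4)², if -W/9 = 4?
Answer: -214643520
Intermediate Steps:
W = -36 (W = -9*4 = -36)
(45*(-36))*(W*(2*(-5)) + 4)² = (45*(-36))*(-72*(-5) + 4)² = -1620*(-36*(-10) + 4)² = -1620*(360 + 4)² = -1620*364² = -1620*132496 = -214643520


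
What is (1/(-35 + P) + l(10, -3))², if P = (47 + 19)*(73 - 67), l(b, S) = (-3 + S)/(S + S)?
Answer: 131044/130321 ≈ 1.0055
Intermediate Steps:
l(b, S) = (-3 + S)/(2*S) (l(b, S) = (-3 + S)/((2*S)) = (-3 + S)*(1/(2*S)) = (-3 + S)/(2*S))
P = 396 (P = 66*6 = 396)
(1/(-35 + P) + l(10, -3))² = (1/(-35 + 396) + (½)*(-3 - 3)/(-3))² = (1/361 + (½)*(-⅓)*(-6))² = (1/361 + 1)² = (362/361)² = 131044/130321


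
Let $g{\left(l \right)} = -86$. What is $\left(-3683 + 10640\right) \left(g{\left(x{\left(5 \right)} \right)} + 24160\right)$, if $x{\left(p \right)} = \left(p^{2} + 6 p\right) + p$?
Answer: $167482818$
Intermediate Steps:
$x{\left(p \right)} = p^{2} + 7 p$
$\left(-3683 + 10640\right) \left(g{\left(x{\left(5 \right)} \right)} + 24160\right) = \left(-3683 + 10640\right) \left(-86 + 24160\right) = 6957 \cdot 24074 = 167482818$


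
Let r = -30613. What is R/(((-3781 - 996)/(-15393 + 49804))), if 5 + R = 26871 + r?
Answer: 128938017/4777 ≈ 26991.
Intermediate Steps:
R = -3747 (R = -5 + (26871 - 30613) = -5 - 3742 = -3747)
R/(((-3781 - 996)/(-15393 + 49804))) = -3747*(-15393 + 49804)/(-3781 - 996) = -3747/((-4777/34411)) = -3747/((-4777*1/34411)) = -3747/(-4777/34411) = -3747*(-34411/4777) = 128938017/4777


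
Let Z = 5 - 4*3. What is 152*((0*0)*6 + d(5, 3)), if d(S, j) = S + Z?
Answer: -304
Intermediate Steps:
Z = -7 (Z = 5 - 12 = -7)
d(S, j) = -7 + S (d(S, j) = S - 7 = -7 + S)
152*((0*0)*6 + d(5, 3)) = 152*((0*0)*6 + (-7 + 5)) = 152*(0*6 - 2) = 152*(0 - 2) = 152*(-2) = -304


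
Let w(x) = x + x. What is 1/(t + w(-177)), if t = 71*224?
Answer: 1/15550 ≈ 6.4309e-5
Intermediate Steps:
w(x) = 2*x
t = 15904
1/(t + w(-177)) = 1/(15904 + 2*(-177)) = 1/(15904 - 354) = 1/15550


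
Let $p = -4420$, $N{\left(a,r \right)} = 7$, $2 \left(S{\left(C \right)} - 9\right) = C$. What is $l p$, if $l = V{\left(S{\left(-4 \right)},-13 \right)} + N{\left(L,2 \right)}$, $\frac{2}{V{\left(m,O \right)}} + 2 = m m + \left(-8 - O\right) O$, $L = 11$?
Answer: $- \frac{274040}{9} \approx -30449.0$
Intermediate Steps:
$S{\left(C \right)} = 9 + \frac{C}{2}$
$V{\left(m,O \right)} = \frac{2}{-2 + m^{2} + O \left(-8 - O\right)}$ ($V{\left(m,O \right)} = \frac{2}{-2 + \left(m m + \left(-8 - O\right) O\right)} = \frac{2}{-2 + \left(m^{2} + O \left(-8 - O\right)\right)} = \frac{2}{-2 + m^{2} + O \left(-8 - O\right)}$)
$l = \frac{62}{9}$ ($l = \frac{2}{-2 + \left(9 + \frac{1}{2} \left(-4\right)\right)^{2} - \left(-13\right)^{2} - -104} + 7 = \frac{2}{-2 + \left(9 - 2\right)^{2} - 169 + 104} + 7 = \frac{2}{-2 + 7^{2} - 169 + 104} + 7 = \frac{2}{-2 + 49 - 169 + 104} + 7 = \frac{2}{-18} + 7 = 2 \left(- \frac{1}{18}\right) + 7 = - \frac{1}{9} + 7 = \frac{62}{9} \approx 6.8889$)
$l p = \frac{62}{9} \left(-4420\right) = - \frac{274040}{9}$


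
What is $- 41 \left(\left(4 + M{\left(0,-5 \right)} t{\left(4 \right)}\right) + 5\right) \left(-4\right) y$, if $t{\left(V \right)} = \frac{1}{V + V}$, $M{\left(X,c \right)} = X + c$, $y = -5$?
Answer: $- \frac{13735}{2} \approx -6867.5$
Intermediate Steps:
$t{\left(V \right)} = \frac{1}{2 V}$
$- 41 \left(\left(4 + M{\left(0,-5 \right)} t{\left(4 \right)}\right) + 5\right) \left(-4\right) y = - 41 \left(\left(4 + \left(0 - 5\right) \frac{1}{2 \cdot 4}\right) + 5\right) \left(-4\right) \left(-5\right) = - 41 \left(\left(4 - 5 \cdot \frac{1}{2} \cdot \frac{1}{4}\right) + 5\right) \left(-4\right) \left(-5\right) = - 41 \left(\left(4 - \frac{5}{8}\right) + 5\right) \left(-4\right) \left(-5\right) = - 41 \left(\frac{27}{8} + 5\right) \left(-4\right) \left(-5\right) = - 41 \cdot \frac{67}{8} \left(-4\right) \left(-5\right) = \left(-41\right) \left(- \frac{67}{2}\right) \left(-5\right) = \frac{2747}{2} \left(-5\right) = - \frac{13735}{2}$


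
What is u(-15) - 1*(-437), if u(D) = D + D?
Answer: 407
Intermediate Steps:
u(D) = 2*D
u(-15) - 1*(-437) = 2*(-15) - 1*(-437) = -30 + 437 = 407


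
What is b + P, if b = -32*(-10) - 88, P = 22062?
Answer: 22294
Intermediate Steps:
b = 232 (b = 320 - 88 = 232)
b + P = 232 + 22062 = 22294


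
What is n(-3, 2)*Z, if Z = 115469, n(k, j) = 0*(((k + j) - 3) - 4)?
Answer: 0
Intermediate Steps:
n(k, j) = 0 (n(k, j) = 0*(((j + k) - 3) - 4) = 0*((-3 + j + k) - 4) = 0*(-7 + j + k) = 0)
n(-3, 2)*Z = 0*115469 = 0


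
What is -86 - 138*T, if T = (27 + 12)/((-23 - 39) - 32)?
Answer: -1351/47 ≈ -28.745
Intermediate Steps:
T = -39/94 (T = 39/(-62 - 32) = 39/(-94) = 39*(-1/94) = -39/94 ≈ -0.41489)
-86 - 138*T = -86 - 138*(-39/94) = -86 + 2691/47 = -1351/47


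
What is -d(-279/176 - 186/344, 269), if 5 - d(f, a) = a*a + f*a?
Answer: 543262267/7568 ≈ 71784.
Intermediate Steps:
d(f, a) = 5 - a² - a*f (d(f, a) = 5 - (a*a + f*a) = 5 - (a² + a*f) = 5 + (-a² - a*f) = 5 - a² - a*f)
-d(-279/176 - 186/344, 269) = -(5 - 1*269² - 1*269*(-279/176 - 186/344)) = -(5 - 1*72361 - 1*269*(-279*1/176 - 186*1/344)) = -(5 - 72361 - 1*269*(-279/176 - 93/172)) = -(5 - 72361 - 1*269*(-16089/7568)) = -(5 - 72361 + 4327941/7568) = -1*(-543262267/7568) = 543262267/7568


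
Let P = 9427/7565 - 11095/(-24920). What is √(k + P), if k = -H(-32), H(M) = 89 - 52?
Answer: 3*I*√3592331030/30260 ≈ 5.9421*I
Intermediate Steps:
H(M) = 37
k = -37 (k = -1*37 = -37)
P = 102361/60520 (P = 9427*(1/7565) - 11095*(-1/24920) = 9427/7565 + 317/712 = 102361/60520 ≈ 1.6914)
√(k + P) = √(-37 + 102361/60520) = √(-2136879/60520) = 3*I*√3592331030/30260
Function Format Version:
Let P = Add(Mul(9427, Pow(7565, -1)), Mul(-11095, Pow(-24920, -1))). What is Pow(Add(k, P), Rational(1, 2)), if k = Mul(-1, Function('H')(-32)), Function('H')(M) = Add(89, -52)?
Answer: Mul(Rational(3, 30260), I, Pow(3592331030, Rational(1, 2))) ≈ Mul(5.9421, I)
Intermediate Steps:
Function('H')(M) = 37
k = -37 (k = Mul(-1, 37) = -37)
P = Rational(102361, 60520) (P = Add(Mul(9427, Rational(1, 7565)), Mul(-11095, Rational(-1, 24920))) = Add(Rational(9427, 7565), Rational(317, 712)) = Rational(102361, 60520) ≈ 1.6914)
Pow(Add(k, P), Rational(1, 2)) = Pow(Add(-37, Rational(102361, 60520)), Rational(1, 2)) = Pow(Rational(-2136879, 60520), Rational(1, 2)) = Mul(Rational(3, 30260), I, Pow(3592331030, Rational(1, 2)))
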